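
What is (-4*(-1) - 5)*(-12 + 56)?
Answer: -44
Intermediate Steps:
(-4*(-1) - 5)*(-12 + 56) = (4 - 5)*44 = -1*44 = -44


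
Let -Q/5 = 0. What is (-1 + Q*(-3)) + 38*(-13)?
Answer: -495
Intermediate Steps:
Q = 0 (Q = -5*0 = 0)
(-1 + Q*(-3)) + 38*(-13) = (-1 + 0*(-3)) + 38*(-13) = (-1 + 0) - 494 = -1 - 494 = -495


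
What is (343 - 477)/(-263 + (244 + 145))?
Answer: -67/63 ≈ -1.0635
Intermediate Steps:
(343 - 477)/(-263 + (244 + 145)) = -134/(-263 + 389) = -134/126 = -134*1/126 = -67/63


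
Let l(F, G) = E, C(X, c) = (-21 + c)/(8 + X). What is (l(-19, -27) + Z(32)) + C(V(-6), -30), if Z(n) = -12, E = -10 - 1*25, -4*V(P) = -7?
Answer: -679/13 ≈ -52.231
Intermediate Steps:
V(P) = 7/4 (V(P) = -¼*(-7) = 7/4)
C(X, c) = (-21 + c)/(8 + X)
E = -35 (E = -10 - 25 = -35)
l(F, G) = -35
(l(-19, -27) + Z(32)) + C(V(-6), -30) = (-35 - 12) + (-21 - 30)/(8 + 7/4) = -47 - 51/(39/4) = -47 + (4/39)*(-51) = -47 - 68/13 = -679/13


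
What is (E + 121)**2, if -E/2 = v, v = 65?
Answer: 81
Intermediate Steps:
E = -130 (E = -2*65 = -130)
(E + 121)**2 = (-130 + 121)**2 = (-9)**2 = 81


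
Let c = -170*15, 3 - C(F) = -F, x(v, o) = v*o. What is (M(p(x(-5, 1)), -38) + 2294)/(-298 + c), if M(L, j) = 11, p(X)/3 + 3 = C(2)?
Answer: -2305/2848 ≈ -0.80934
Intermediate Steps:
x(v, o) = o*v
C(F) = 3 + F (C(F) = 3 - (-1)*F = 3 + F)
p(X) = 6 (p(X) = -9 + 3*(3 + 2) = -9 + 3*5 = -9 + 15 = 6)
c = -2550
(M(p(x(-5, 1)), -38) + 2294)/(-298 + c) = (11 + 2294)/(-298 - 2550) = 2305/(-2848) = 2305*(-1/2848) = -2305/2848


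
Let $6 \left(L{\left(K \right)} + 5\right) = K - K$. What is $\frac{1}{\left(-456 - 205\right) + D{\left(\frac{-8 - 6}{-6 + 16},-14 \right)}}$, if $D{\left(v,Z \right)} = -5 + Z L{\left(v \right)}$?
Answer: $- \frac{1}{596} \approx -0.0016779$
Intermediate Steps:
$L{\left(K \right)} = -5$ ($L{\left(K \right)} = -5 + \frac{K - K}{6} = -5 + \frac{1}{6} \cdot 0 = -5 + 0 = -5$)
$D{\left(v,Z \right)} = -5 - 5 Z$ ($D{\left(v,Z \right)} = -5 + Z \left(-5\right) = -5 - 5 Z$)
$\frac{1}{\left(-456 - 205\right) + D{\left(\frac{-8 - 6}{-6 + 16},-14 \right)}} = \frac{1}{\left(-456 - 205\right) - -65} = \frac{1}{-661 + \left(-5 + 70\right)} = \frac{1}{-661 + 65} = \frac{1}{-596} = - \frac{1}{596}$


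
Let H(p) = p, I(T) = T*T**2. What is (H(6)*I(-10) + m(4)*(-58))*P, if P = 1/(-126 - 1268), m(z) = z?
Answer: 76/17 ≈ 4.4706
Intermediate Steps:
P = -1/1394 (P = 1/(-1394) = -1/1394 ≈ -0.00071736)
I(T) = T**3
(H(6)*I(-10) + m(4)*(-58))*P = (6*(-10)**3 + 4*(-58))*(-1/1394) = (6*(-1000) - 232)*(-1/1394) = (-6000 - 232)*(-1/1394) = -6232*(-1/1394) = 76/17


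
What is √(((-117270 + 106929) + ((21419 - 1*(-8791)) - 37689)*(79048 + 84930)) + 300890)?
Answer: I*√1226100913 ≈ 35016.0*I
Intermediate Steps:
√(((-117270 + 106929) + ((21419 - 1*(-8791)) - 37689)*(79048 + 84930)) + 300890) = √((-10341 + ((21419 + 8791) - 37689)*163978) + 300890) = √((-10341 + (30210 - 37689)*163978) + 300890) = √((-10341 - 7479*163978) + 300890) = √((-10341 - 1226391462) + 300890) = √(-1226401803 + 300890) = √(-1226100913) = I*√1226100913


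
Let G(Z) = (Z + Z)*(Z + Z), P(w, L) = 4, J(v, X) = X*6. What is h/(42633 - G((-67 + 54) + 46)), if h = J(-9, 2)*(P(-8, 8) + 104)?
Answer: 144/4253 ≈ 0.033858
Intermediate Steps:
J(v, X) = 6*X
G(Z) = 4*Z² (G(Z) = (2*Z)*(2*Z) = 4*Z²)
h = 1296 (h = (6*2)*(4 + 104) = 12*108 = 1296)
h/(42633 - G((-67 + 54) + 46)) = 1296/(42633 - 4*((-67 + 54) + 46)²) = 1296/(42633 - 4*(-13 + 46)²) = 1296/(42633 - 4*33²) = 1296/(42633 - 4*1089) = 1296/(42633 - 1*4356) = 1296/(42633 - 4356) = 1296/38277 = 1296*(1/38277) = 144/4253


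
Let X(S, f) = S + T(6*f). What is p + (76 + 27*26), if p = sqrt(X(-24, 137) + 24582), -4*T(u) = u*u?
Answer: 778 + I*sqrt(144363) ≈ 778.0 + 379.95*I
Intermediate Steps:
T(u) = -u**2/4 (T(u) = -u*u/4 = -u**2/4)
X(S, f) = S - 9*f**2 (X(S, f) = S - 36*f**2/4 = S - 9*f**2)
p = I*sqrt(144363) (p = sqrt((-24 - 9*137**2) + 24582) = sqrt((-24 - 9*18769) + 24582) = sqrt((-24 - 168921) + 24582) = sqrt(-168945 + 24582) = sqrt(-144363) = I*sqrt(144363) ≈ 379.95*I)
p + (76 + 27*26) = I*sqrt(144363) + (76 + 27*26) = I*sqrt(144363) + (76 + 702) = I*sqrt(144363) + 778 = 778 + I*sqrt(144363)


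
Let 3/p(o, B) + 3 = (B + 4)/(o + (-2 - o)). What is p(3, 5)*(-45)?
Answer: 18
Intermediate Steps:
p(o, B) = 3/(-5 - B/2) (p(o, B) = 3/(-3 + (B + 4)/(o + (-2 - o))) = 3/(-3 + (4 + B)/(-2)) = 3/(-3 + (4 + B)*(-½)) = 3/(-3 + (-2 - B/2)) = 3/(-5 - B/2))
p(3, 5)*(-45) = -6/(10 + 5)*(-45) = -6/15*(-45) = -6*1/15*(-45) = -⅖*(-45) = 18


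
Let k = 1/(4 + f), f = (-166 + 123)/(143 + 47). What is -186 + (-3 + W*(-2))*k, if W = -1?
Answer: -133552/717 ≈ -186.26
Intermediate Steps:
f = -43/190 ≈ -0.22632
k = 190/717 (k = 1/(4 - 43/190) = 1/(717/190) = 190/717 ≈ 0.26499)
-186 + (-3 + W*(-2))*k = -186 + (-3 - 1*(-2))*(190/717) = -186 + (-3 + 2)*(190/717) = -186 - 1*190/717 = -186 - 190/717 = -133552/717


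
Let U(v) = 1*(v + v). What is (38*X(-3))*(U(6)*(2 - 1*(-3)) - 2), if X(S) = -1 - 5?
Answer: -13224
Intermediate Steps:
X(S) = -6
U(v) = 2*v (U(v) = 1*(2*v) = 2*v)
(38*X(-3))*(U(6)*(2 - 1*(-3)) - 2) = (38*(-6))*((2*6)*(2 - 1*(-3)) - 2) = -228*(12*(2 + 3) - 2) = -228*(12*5 - 2) = -228*(60 - 2) = -228*58 = -13224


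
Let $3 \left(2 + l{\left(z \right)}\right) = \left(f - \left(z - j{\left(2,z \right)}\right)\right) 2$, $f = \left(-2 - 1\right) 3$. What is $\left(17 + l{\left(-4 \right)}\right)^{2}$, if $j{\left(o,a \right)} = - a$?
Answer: $\frac{1849}{9} \approx 205.44$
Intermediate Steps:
$f = -9$ ($f = \left(-3\right) 3 = -9$)
$l{\left(z \right)} = -8 - \frac{4 z}{3}$ ($l{\left(z \right)} = -2 + \frac{\left(-9 - 2 z\right) 2}{3} = -2 + \frac{-18 - 4 z}{3} = -2 - \left(6 + \frac{4 z}{3}\right) = -8 - \frac{4 z}{3}$)
$\left(17 + l{\left(-4 \right)}\right)^{2} = \left(17 - \frac{8}{3}\right)^{2} = \left(\frac{43}{3}\right)^{2} = \frac{1849}{9}$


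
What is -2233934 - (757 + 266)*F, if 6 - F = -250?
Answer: -2495822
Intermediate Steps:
F = 256 (F = 6 - 1*(-250) = 6 + 250 = 256)
-2233934 - (757 + 266)*F = -2233934 - (757 + 266)*256 = -2233934 - 1023*256 = -2233934 - 1*261888 = -2233934 - 261888 = -2495822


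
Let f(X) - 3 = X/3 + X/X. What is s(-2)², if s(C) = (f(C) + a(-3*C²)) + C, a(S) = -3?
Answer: 25/9 ≈ 2.7778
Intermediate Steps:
f(X) = 4 + X/3 (f(X) = 3 + (X/3 + X/X) = 3 + (X*(⅓) + 1) = 3 + (X/3 + 1) = 3 + (1 + X/3) = 4 + X/3)
s(C) = 1 + 4*C/3 (s(C) = ((4 + C/3) - 3) + C = (1 + C/3) + C = 1 + 4*C/3)
s(-2)² = (1 + (4/3)*(-2))² = (1 - 8/3)² = (-5/3)² = 25/9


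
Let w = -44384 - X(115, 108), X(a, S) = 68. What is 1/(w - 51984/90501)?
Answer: -30167/1341000812 ≈ -2.2496e-5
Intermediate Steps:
w = -44452 (w = -44384 - 1*68 = -44384 - 68 = -44452)
1/(w - 51984/90501) = 1/(-44452 - 51984/90501) = 1/(-44452 - 51984*1/90501) = 1/(-44452 - 17328/30167) = 1/(-1341000812/30167) = -30167/1341000812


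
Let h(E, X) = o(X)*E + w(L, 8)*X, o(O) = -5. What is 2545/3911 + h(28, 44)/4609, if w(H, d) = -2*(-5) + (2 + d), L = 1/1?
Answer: 14624045/18025799 ≈ 0.81128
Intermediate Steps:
L = 1 (L = 1*1 = 1)
w(H, d) = 12 + d (w(H, d) = 10 + (2 + d) = 12 + d)
h(E, X) = -5*E + 20*X (h(E, X) = -5*E + (12 + 8)*X = -5*E + 20*X)
2545/3911 + h(28, 44)/4609 = 2545/3911 + (-5*28 + 20*44)/4609 = 2545*(1/3911) + (-140 + 880)*(1/4609) = 2545/3911 + 740*(1/4609) = 2545/3911 + 740/4609 = 14624045/18025799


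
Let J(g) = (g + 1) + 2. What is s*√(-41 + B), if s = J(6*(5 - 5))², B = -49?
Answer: 27*I*√10 ≈ 85.381*I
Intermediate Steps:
J(g) = 3 + g (J(g) = (1 + g) + 2 = 3 + g)
s = 9 (s = (3 + 6*(5 - 5))² = (3 + 6*0)² = (3 + 0)² = 3² = 9)
s*√(-41 + B) = 9*√(-41 - 49) = 9*√(-90) = 9*(3*I*√10) = 27*I*√10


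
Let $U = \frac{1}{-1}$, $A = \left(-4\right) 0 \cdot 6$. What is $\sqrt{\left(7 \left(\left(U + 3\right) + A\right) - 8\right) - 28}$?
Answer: $i \sqrt{22} \approx 4.6904 i$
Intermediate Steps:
$A = 0$ ($A = 0 \cdot 6 = 0$)
$U = -1$
$\sqrt{\left(7 \left(\left(U + 3\right) + A\right) - 8\right) - 28} = \sqrt{\left(7 \left(\left(-1 + 3\right) + 0\right) - 8\right) - 28} = \sqrt{\left(7 \left(2 + 0\right) - 8\right) - 28} = \sqrt{\left(7 \cdot 2 - 8\right) - 28} = \sqrt{\left(14 - 8\right) - 28} = \sqrt{6 - 28} = \sqrt{-22} = i \sqrt{22}$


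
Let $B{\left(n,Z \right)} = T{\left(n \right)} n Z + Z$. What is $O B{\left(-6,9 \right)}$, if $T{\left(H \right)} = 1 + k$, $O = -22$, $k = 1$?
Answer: $2178$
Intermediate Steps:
$T{\left(H \right)} = 2$ ($T{\left(H \right)} = 1 + 1 = 2$)
$B{\left(n,Z \right)} = Z + 2 Z n$ ($B{\left(n,Z \right)} = 2 n Z + Z = 2 Z n + Z = Z + 2 Z n$)
$O B{\left(-6,9 \right)} = - 22 \cdot 9 \left(1 + 2 \left(-6\right)\right) = - 22 \cdot 9 \left(1 - 12\right) = - 22 \cdot 9 \left(-11\right) = \left(-22\right) \left(-99\right) = 2178$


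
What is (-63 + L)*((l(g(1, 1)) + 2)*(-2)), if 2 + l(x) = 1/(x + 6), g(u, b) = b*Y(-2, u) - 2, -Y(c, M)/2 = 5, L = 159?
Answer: 32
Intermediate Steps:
Y(c, M) = -10 (Y(c, M) = -2*5 = -10)
g(u, b) = -2 - 10*b (g(u, b) = b*(-10) - 2 = -10*b - 2 = -2 - 10*b)
l(x) = -2 + 1/(6 + x) (l(x) = -2 + 1/(x + 6) = -2 + 1/(6 + x))
(-63 + L)*((l(g(1, 1)) + 2)*(-2)) = (-63 + 159)*(((-11 - 2*(-2 - 10*1))/(6 + (-2 - 10*1)) + 2)*(-2)) = 96*(((-11 - 2*(-2 - 10))/(6 + (-2 - 10)) + 2)*(-2)) = 96*(((-11 - 2*(-12))/(6 - 12) + 2)*(-2)) = 96*(((-11 + 24)/(-6) + 2)*(-2)) = 96*((-1/6*13 + 2)*(-2)) = 96*((-13/6 + 2)*(-2)) = 96*(-1/6*(-2)) = 96*(1/3) = 32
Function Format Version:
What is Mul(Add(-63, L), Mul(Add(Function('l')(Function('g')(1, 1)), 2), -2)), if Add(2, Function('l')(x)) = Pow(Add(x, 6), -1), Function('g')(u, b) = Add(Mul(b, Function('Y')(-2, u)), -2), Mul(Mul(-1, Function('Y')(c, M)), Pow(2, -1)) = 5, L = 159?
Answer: 32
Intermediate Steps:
Function('Y')(c, M) = -10 (Function('Y')(c, M) = Mul(-2, 5) = -10)
Function('g')(u, b) = Add(-2, Mul(-10, b)) (Function('g')(u, b) = Add(Mul(b, -10), -2) = Add(Mul(-10, b), -2) = Add(-2, Mul(-10, b)))
Function('l')(x) = Add(-2, Pow(Add(6, x), -1)) (Function('l')(x) = Add(-2, Pow(Add(x, 6), -1)) = Add(-2, Pow(Add(6, x), -1)))
Mul(Add(-63, L), Mul(Add(Function('l')(Function('g')(1, 1)), 2), -2)) = Mul(Add(-63, 159), Mul(Add(Mul(Pow(Add(6, Add(-2, Mul(-10, 1))), -1), Add(-11, Mul(-2, Add(-2, Mul(-10, 1))))), 2), -2)) = Mul(96, Mul(Add(Mul(Pow(Add(6, Add(-2, -10)), -1), Add(-11, Mul(-2, Add(-2, -10)))), 2), -2)) = Mul(96, Mul(Add(Mul(Pow(Add(6, -12), -1), Add(-11, Mul(-2, -12))), 2), -2)) = Mul(96, Mul(Add(Mul(Pow(-6, -1), Add(-11, 24)), 2), -2)) = Mul(96, Mul(Add(Mul(Rational(-1, 6), 13), 2), -2)) = Mul(96, Mul(Add(Rational(-13, 6), 2), -2)) = Mul(96, Mul(Rational(-1, 6), -2)) = Mul(96, Rational(1, 3)) = 32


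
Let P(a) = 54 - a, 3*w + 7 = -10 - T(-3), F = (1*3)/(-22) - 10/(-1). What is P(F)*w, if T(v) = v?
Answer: -6797/33 ≈ -205.97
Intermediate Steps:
F = 217/22 (F = 3*(-1/22) - 10*(-1) = -3/22 + 10 = 217/22 ≈ 9.8636)
w = -14/3 (w = -7/3 + (-10 - 1*(-3))/3 = -7/3 + (-10 + 3)/3 = -7/3 + (⅓)*(-7) = -7/3 - 7/3 = -14/3 ≈ -4.6667)
P(F)*w = (54 - 1*217/22)*(-14/3) = (54 - 217/22)*(-14/3) = (971/22)*(-14/3) = -6797/33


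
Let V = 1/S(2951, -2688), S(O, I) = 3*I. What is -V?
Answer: 1/8064 ≈ 0.00012401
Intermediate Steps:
V = -1/8064 (V = 1/(3*(-2688)) = 1/(-8064) = -1/8064 ≈ -0.00012401)
-V = -1*(-1/8064) = 1/8064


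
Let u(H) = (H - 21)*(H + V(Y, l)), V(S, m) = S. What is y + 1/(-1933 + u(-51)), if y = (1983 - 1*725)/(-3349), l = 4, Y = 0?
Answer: -128489/342583 ≈ -0.37506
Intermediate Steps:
u(H) = H*(-21 + H) (u(H) = (H - 21)*(H + 0) = (-21 + H)*H = H*(-21 + H))
y = -74/197 (y = (1983 - 725)*(-1/3349) = 1258*(-1/3349) = -74/197 ≈ -0.37563)
y + 1/(-1933 + u(-51)) = -74/197 + 1/(-1933 - 51*(-21 - 51)) = -74/197 + 1/(-1933 - 51*(-72)) = -74/197 + 1/(-1933 + 3672) = -74/197 + 1/1739 = -128489/342583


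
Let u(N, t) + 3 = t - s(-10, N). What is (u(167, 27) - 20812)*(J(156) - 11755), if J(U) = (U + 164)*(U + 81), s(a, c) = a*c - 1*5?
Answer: -1224856605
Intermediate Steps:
s(a, c) = -5 + a*c (s(a, c) = a*c - 5 = -5 + a*c)
J(U) = (81 + U)*(164 + U) (J(U) = (164 + U)*(81 + U) = (81 + U)*(164 + U))
u(N, t) = 2 + t + 10*N (u(N, t) = -3 + (t - (-5 - 10*N)) = -3 + (t + (5 + 10*N)) = -3 + (5 + t + 10*N) = 2 + t + 10*N)
(u(167, 27) - 20812)*(J(156) - 11755) = ((2 + 27 + 10*167) - 20812)*((13284 + 156**2 + 245*156) - 11755) = ((2 + 27 + 1670) - 20812)*((13284 + 24336 + 38220) - 11755) = (1699 - 20812)*(75840 - 11755) = -19113*64085 = -1224856605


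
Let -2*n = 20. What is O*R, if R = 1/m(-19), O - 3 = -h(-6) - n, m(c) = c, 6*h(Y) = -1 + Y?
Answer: -85/114 ≈ -0.74561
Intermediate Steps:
h(Y) = -⅙ + Y/6 (h(Y) = (-1 + Y)/6 = -⅙ + Y/6)
n = -10 (n = -½*20 = -10)
O = 85/6 (O = 3 + (-(-⅙ + (⅙)*(-6)) - 1*(-10)) = 3 + (-(-⅙ - 1) + 10) = 3 + (-1*(-7/6) + 10) = 3 + (7/6 + 10) = 3 + 67/6 = 85/6 ≈ 14.167)
R = -1/19 (R = 1/(-19) = -1/19 ≈ -0.052632)
O*R = (85/6)*(-1/19) = -85/114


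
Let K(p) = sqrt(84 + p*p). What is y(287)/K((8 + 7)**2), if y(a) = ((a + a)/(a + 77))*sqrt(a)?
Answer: 41*sqrt(14553483)/1318434 ≈ 0.11863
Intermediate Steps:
y(a) = 2*a**(3/2)/(77 + a) (y(a) = ((2*a)/(77 + a))*sqrt(a) = (2*a/(77 + a))*sqrt(a) = 2*a**(3/2)/(77 + a))
K(p) = sqrt(84 + p**2)
y(287)/K((8 + 7)**2) = (2*287**(3/2)/(77 + 287))/(sqrt(84 + ((8 + 7)**2)**2)) = (2*(287*sqrt(287))/364)/(sqrt(84 + (15**2)**2)) = (2*(287*sqrt(287))*(1/364))/(sqrt(84 + 225**2)) = (41*sqrt(287)/26)/(sqrt(84 + 50625)) = (41*sqrt(287)/26)/(sqrt(50709)) = (41*sqrt(287)/26)*(sqrt(50709)/50709) = 41*sqrt(14553483)/1318434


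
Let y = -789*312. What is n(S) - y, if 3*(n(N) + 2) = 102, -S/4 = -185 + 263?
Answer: 246200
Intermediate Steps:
S = -312 (S = -4*(-185 + 263) = -4*78 = -312)
n(N) = 32 (n(N) = -2 + (⅓)*102 = -2 + 34 = 32)
y = -246168
n(S) - y = 32 - 1*(-246168) = 32 + 246168 = 246200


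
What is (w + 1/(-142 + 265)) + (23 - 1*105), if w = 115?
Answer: 4060/123 ≈ 33.008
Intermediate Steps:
(w + 1/(-142 + 265)) + (23 - 1*105) = (115 + 1/(-142 + 265)) + (23 - 1*105) = (115 + 1/123) + (23 - 105) = (115 + 1/123) - 82 = 14146/123 - 82 = 4060/123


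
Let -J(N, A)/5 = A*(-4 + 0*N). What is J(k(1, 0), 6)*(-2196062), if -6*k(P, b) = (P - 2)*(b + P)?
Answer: -263527440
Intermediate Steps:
k(P, b) = -(-2 + P)*(P + b)/6 (k(P, b) = -(P - 2)*(b + P)/6 = -(-2 + P)*(P + b)/6)
J(N, A) = 20*A (J(N, A) = -5*A*(-4 + 0*N) = -5*A*(-4 + 0) = -5*A*(-4) = -(-20)*A = 20*A)
J(k(1, 0), 6)*(-2196062) = (20*6)*(-2196062) = 120*(-2196062) = -263527440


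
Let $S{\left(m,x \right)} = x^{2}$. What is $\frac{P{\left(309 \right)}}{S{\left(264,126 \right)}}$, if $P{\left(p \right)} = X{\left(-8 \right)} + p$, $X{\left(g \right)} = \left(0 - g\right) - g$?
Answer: $\frac{325}{15876} \approx 0.020471$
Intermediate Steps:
$X{\left(g \right)} = - 2 g$ ($X{\left(g \right)} = - g - g = - 2 g$)
$P{\left(p \right)} = 16 + p$ ($P{\left(p \right)} = \left(-2\right) \left(-8\right) + p = 16 + p$)
$\frac{P{\left(309 \right)}}{S{\left(264,126 \right)}} = \frac{16 + 309}{126^{2}} = \frac{325}{15876}$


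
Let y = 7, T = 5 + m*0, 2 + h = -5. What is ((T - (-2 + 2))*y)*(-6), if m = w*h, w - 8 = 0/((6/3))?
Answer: -210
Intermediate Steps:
w = 8 (w = 8 + 0/((6/3)) = 8 + 0/((6*(⅓))) = 8 + 0/2 = 8 + 0*(½) = 8 + 0 = 8)
h = -7 (h = -2 - 5 = -7)
m = -56 (m = 8*(-7) = -56)
T = 5 (T = 5 - 56*0 = 5 + 0 = 5)
((T - (-2 + 2))*y)*(-6) = ((5 - (-2 + 2))*7)*(-6) = ((5 - 1*0)*7)*(-6) = ((5 + 0)*7)*(-6) = (5*7)*(-6) = 35*(-6) = -210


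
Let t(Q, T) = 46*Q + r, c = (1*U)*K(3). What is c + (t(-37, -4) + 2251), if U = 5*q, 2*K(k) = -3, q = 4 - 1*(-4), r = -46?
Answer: 443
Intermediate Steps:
q = 8 (q = 4 + 4 = 8)
K(k) = -3/2 (K(k) = (1/2)*(-3) = -3/2)
U = 40 (U = 5*8 = 40)
c = -60 (c = (1*40)*(-3/2) = 40*(-3/2) = -60)
t(Q, T) = -46 + 46*Q (t(Q, T) = 46*Q - 46 = -46 + 46*Q)
c + (t(-37, -4) + 2251) = -60 + ((-46 + 46*(-37)) + 2251) = -60 + ((-46 - 1702) + 2251) = -60 + (-1748 + 2251) = -60 + 503 = 443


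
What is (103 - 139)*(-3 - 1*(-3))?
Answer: 0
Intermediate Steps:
(103 - 139)*(-3 - 1*(-3)) = -36*(-3 + 3) = -36*0 = 0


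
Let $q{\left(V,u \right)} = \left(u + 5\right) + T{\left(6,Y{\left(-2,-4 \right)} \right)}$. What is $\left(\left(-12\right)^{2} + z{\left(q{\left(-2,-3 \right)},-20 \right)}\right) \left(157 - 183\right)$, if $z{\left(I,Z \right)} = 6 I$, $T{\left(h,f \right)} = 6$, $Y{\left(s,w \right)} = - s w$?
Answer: $-4992$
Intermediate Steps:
$Y{\left(s,w \right)} = - s w$
$q{\left(V,u \right)} = 11 + u$ ($q{\left(V,u \right)} = \left(u + 5\right) + 6 = \left(5 + u\right) + 6 = 11 + u$)
$\left(\left(-12\right)^{2} + z{\left(q{\left(-2,-3 \right)},-20 \right)}\right) \left(157 - 183\right) = \left(\left(-12\right)^{2} + 6 \left(11 - 3\right)\right) \left(157 - 183\right) = \left(144 + 6 \cdot 8\right) \left(157 - 183\right) = \left(144 + 48\right) \left(-26\right) = 192 \left(-26\right) = -4992$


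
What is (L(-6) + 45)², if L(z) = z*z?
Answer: 6561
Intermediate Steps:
L(z) = z²
(L(-6) + 45)² = ((-6)² + 45)² = (36 + 45)² = 81² = 6561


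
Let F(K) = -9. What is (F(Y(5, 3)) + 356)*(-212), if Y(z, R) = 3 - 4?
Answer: -73564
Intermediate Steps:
Y(z, R) = -1
(F(Y(5, 3)) + 356)*(-212) = (-9 + 356)*(-212) = 347*(-212) = -73564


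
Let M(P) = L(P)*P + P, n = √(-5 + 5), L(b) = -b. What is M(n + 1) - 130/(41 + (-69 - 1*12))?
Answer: 13/4 ≈ 3.2500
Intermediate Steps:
n = 0 (n = √0 = 0)
M(P) = P - P² (M(P) = (-P)*P + P = -P² + P = P - P²)
M(n + 1) - 130/(41 + (-69 - 1*12)) = (0 + 1)*(1 - (0 + 1)) - 130/(41 + (-69 - 1*12)) = 1*(1 - 1*1) - 130/(41 + (-69 - 12)) = 1*(1 - 1) - 130/(41 - 81) = 1*0 - 130/(-40) = 0 - 1/40*(-130) = 0 + 13/4 = 13/4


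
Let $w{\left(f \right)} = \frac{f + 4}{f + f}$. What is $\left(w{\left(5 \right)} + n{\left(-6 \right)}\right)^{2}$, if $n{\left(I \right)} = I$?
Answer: $\frac{2601}{100} \approx 26.01$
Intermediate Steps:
$w{\left(f \right)} = \frac{4 + f}{2 f}$
$\left(w{\left(5 \right)} + n{\left(-6 \right)}\right)^{2} = \left(\frac{4 + 5}{2 \cdot 5} - 6\right)^{2} = \left(\frac{1}{2} \cdot \frac{1}{5} \cdot 9 - 6\right)^{2} = \left(\frac{9}{10} - 6\right)^{2} = \left(- \frac{51}{10}\right)^{2} = \frac{2601}{100}$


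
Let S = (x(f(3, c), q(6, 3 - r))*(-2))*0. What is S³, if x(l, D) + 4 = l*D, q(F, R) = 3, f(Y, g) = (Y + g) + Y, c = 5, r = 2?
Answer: 0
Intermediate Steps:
f(Y, g) = g + 2*Y
x(l, D) = -4 + D*l (x(l, D) = -4 + l*D = -4 + D*l)
S = 0 (S = ((-4 + 3*(5 + 2*3))*(-2))*0 = ((-4 + 3*(5 + 6))*(-2))*0 = ((-4 + 3*11)*(-2))*0 = ((-4 + 33)*(-2))*0 = (29*(-2))*0 = -58*0 = 0)
S³ = 0³ = 0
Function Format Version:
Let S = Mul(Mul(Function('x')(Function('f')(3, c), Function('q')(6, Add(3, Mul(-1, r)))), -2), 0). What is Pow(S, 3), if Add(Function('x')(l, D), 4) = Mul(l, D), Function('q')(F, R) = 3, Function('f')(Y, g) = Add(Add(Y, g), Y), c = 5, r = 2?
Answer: 0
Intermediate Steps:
Function('f')(Y, g) = Add(g, Mul(2, Y))
Function('x')(l, D) = Add(-4, Mul(D, l)) (Function('x')(l, D) = Add(-4, Mul(l, D)) = Add(-4, Mul(D, l)))
S = 0 (S = Mul(Mul(Add(-4, Mul(3, Add(5, Mul(2, 3)))), -2), 0) = Mul(Mul(Add(-4, Mul(3, Add(5, 6))), -2), 0) = Mul(Mul(Add(-4, Mul(3, 11)), -2), 0) = Mul(Mul(Add(-4, 33), -2), 0) = Mul(Mul(29, -2), 0) = Mul(-58, 0) = 0)
Pow(S, 3) = Pow(0, 3) = 0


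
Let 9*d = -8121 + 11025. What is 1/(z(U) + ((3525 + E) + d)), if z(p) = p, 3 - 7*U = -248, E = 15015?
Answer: 21/396869 ≈ 5.2914e-5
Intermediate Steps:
U = 251/7 (U = 3/7 - 1/7*(-248) = 3/7 + 248/7 = 251/7 ≈ 35.857)
d = 968/3 (d = (-8121 + 11025)/9 = (1/9)*2904 = 968/3 ≈ 322.67)
1/(z(U) + ((3525 + E) + d)) = 1/(251/7 + ((3525 + 15015) + 968/3)) = 1/(251/7 + (18540 + 968/3)) = 1/(251/7 + 56588/3) = 1/(396869/21) = 21/396869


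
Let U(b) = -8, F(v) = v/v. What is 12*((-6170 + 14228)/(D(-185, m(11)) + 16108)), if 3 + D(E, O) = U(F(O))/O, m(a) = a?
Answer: 118184/19683 ≈ 6.0044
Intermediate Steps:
F(v) = 1
D(E, O) = -3 - 8/O
12*((-6170 + 14228)/(D(-185, m(11)) + 16108)) = 12*((-6170 + 14228)/((-3 - 8/11) + 16108)) = 12*(8058/((-3 - 8*1/11) + 16108)) = 12*(8058/((-3 - 8/11) + 16108)) = 12*(8058/(-41/11 + 16108)) = 12*(8058/(177147/11)) = 12*(8058*(11/177147)) = 12*(29546/59049) = 118184/19683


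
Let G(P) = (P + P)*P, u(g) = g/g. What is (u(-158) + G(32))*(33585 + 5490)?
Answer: 80064675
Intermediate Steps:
u(g) = 1
G(P) = 2*P**2 (G(P) = (2*P)*P = 2*P**2)
(u(-158) + G(32))*(33585 + 5490) = (1 + 2*32**2)*(33585 + 5490) = (1 + 2*1024)*39075 = (1 + 2048)*39075 = 2049*39075 = 80064675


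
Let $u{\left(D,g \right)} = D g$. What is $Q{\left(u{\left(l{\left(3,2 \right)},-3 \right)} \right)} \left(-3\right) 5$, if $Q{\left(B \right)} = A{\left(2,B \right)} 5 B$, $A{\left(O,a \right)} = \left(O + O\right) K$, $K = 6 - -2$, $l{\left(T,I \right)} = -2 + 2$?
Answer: $0$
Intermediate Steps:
$l{\left(T,I \right)} = 0$
$K = 8$ ($K = 6 + 2 = 8$)
$A{\left(O,a \right)} = 16 O$ ($A{\left(O,a \right)} = \left(O + O\right) 8 = 2 O 8 = 16 O$)
$Q{\left(B \right)} = 160 B$ ($Q{\left(B \right)} = 16 \cdot 2 \cdot 5 B = 32 \cdot 5 B = 160 B$)
$Q{\left(u{\left(l{\left(3,2 \right)},-3 \right)} \right)} \left(-3\right) 5 = 160 \cdot 0 \left(-3\right) \left(-3\right) 5 = 160 \cdot 0 \left(-3\right) 5 = 0 \left(-3\right) 5 = 0 \cdot 5 = 0$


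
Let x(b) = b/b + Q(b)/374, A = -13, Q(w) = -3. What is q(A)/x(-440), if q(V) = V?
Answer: -4862/371 ≈ -13.105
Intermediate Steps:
x(b) = 371/374 (x(b) = b/b - 3/374 = 1 - 3*1/374 = 1 - 3/374 = 371/374)
q(A)/x(-440) = -13/371/374 = -13*374/371 = -4862/371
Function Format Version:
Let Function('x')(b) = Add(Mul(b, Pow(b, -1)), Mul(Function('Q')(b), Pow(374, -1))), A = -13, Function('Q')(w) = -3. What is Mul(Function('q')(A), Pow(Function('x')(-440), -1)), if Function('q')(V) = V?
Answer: Rational(-4862, 371) ≈ -13.105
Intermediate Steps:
Function('x')(b) = Rational(371, 374) (Function('x')(b) = Add(Mul(b, Pow(b, -1)), Mul(-3, Pow(374, -1))) = Add(1, Mul(-3, Rational(1, 374))) = Add(1, Rational(-3, 374)) = Rational(371, 374))
Mul(Function('q')(A), Pow(Function('x')(-440), -1)) = Mul(-13, Pow(Rational(371, 374), -1)) = Mul(-13, Rational(374, 371)) = Rational(-4862, 371)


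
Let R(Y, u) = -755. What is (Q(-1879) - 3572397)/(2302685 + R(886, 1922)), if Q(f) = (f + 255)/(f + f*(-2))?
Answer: -6712535587/4325326470 ≈ -1.5519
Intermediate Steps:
Q(f) = -(255 + f)/f (Q(f) = (255 + f)/(f - 2*f) = (255 + f)/((-f)) = (255 + f)*(-1/f) = -(255 + f)/f)
(Q(-1879) - 3572397)/(2302685 + R(886, 1922)) = ((-255 - 1*(-1879))/(-1879) - 3572397)/(2302685 - 755) = (-(-255 + 1879)/1879 - 3572397)/2301930 = (-1/1879*1624 - 3572397)*(1/2301930) = (-1624/1879 - 3572397)*(1/2301930) = -6712535587/1879*1/2301930 = -6712535587/4325326470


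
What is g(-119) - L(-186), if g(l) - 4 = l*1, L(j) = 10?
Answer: -125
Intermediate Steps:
g(l) = 4 + l (g(l) = 4 + l*1 = 4 + l)
g(-119) - L(-186) = (4 - 119) - 1*10 = -115 - 10 = -125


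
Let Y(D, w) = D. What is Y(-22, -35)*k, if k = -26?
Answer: 572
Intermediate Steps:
Y(-22, -35)*k = -22*(-26) = 572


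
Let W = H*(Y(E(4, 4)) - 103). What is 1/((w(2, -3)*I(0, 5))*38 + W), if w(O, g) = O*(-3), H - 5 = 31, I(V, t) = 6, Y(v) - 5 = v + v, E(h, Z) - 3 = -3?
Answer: -1/4896 ≈ -0.00020425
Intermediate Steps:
E(h, Z) = 0 (E(h, Z) = 3 - 3 = 0)
Y(v) = 5 + 2*v (Y(v) = 5 + (v + v) = 5 + 2*v)
H = 36 (H = 5 + 31 = 36)
w(O, g) = -3*O
W = -3528 (W = 36*((5 + 2*0) - 103) = 36*((5 + 0) - 103) = 36*(5 - 103) = 36*(-98) = -3528)
1/((w(2, -3)*I(0, 5))*38 + W) = 1/((-3*2*6)*38 - 3528) = 1/(-6*6*38 - 3528) = 1/(-36*38 - 3528) = 1/(-1368 - 3528) = 1/(-4896) = -1/4896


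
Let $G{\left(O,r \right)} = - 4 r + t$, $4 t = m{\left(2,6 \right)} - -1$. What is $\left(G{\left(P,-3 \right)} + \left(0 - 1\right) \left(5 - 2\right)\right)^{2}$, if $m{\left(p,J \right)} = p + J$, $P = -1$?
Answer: $\frac{2025}{16} \approx 126.56$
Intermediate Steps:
$m{\left(p,J \right)} = J + p$
$t = \frac{9}{4}$ ($t = \frac{\left(6 + 2\right) - -1}{4} = \frac{8 + 1}{4} = \frac{1}{4} \cdot 9 = \frac{9}{4} \approx 2.25$)
$G{\left(O,r \right)} = \frac{9}{4} - 4 r$ ($G{\left(O,r \right)} = - 4 r + \frac{9}{4} = \frac{9}{4} - 4 r$)
$\left(G{\left(P,-3 \right)} + \left(0 - 1\right) \left(5 - 2\right)\right)^{2} = \left(\left(\frac{9}{4} - -12\right) + \left(0 - 1\right) \left(5 - 2\right)\right)^{2} = \left(\left(\frac{9}{4} + 12\right) - 3\right)^{2} = \left(\frac{57}{4} - 3\right)^{2} = \left(\frac{45}{4}\right)^{2} = \frac{2025}{16}$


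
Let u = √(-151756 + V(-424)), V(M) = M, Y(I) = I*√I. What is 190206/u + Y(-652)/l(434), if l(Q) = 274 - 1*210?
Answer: I*(-6201335*√163 - 760824*√38045)/304360 ≈ -747.71*I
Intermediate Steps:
Y(I) = I^(3/2)
l(Q) = 64 (l(Q) = 274 - 210 = 64)
u = 2*I*√38045 (u = √(-151756 - 424) = √(-152180) = 2*I*√38045 ≈ 390.1*I)
190206/u + Y(-652)/l(434) = 190206/((2*I*√38045)) + (-652)^(3/2)/64 = 190206*(-I*√38045/76090) - 1304*I*√163*(1/64) = -95103*I*√38045/38045 - 163*I*√163/8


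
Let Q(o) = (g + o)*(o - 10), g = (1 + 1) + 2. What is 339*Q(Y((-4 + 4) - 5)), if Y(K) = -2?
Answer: -8136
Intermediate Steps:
g = 4 (g = 2 + 2 = 4)
Q(o) = (-10 + o)*(4 + o) (Q(o) = (4 + o)*(o - 10) = (4 + o)*(-10 + o) = (-10 + o)*(4 + o))
339*Q(Y((-4 + 4) - 5)) = 339*(-40 + (-2)**2 - 6*(-2)) = 339*(-40 + 4 + 12) = 339*(-24) = -8136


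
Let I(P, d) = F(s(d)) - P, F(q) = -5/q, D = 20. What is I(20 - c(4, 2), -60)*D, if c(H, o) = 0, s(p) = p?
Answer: -1195/3 ≈ -398.33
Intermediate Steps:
I(P, d) = -P - 5/d (I(P, d) = -5/d - P = -P - 5/d)
I(20 - c(4, 2), -60)*D = (-(20 - 1*0) - 5/(-60))*20 = (-(20 + 0) - 5*(-1/60))*20 = (-1*20 + 1/12)*20 = (-20 + 1/12)*20 = -239/12*20 = -1195/3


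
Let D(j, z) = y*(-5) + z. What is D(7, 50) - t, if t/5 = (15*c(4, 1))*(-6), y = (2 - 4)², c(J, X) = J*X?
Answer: 1830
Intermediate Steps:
y = 4 (y = (-2)² = 4)
t = -1800 (t = 5*((15*(4*1))*(-6)) = 5*((15*4)*(-6)) = 5*(60*(-6)) = 5*(-360) = -1800)
D(j, z) = -20 + z (D(j, z) = 4*(-5) + z = -20 + z)
D(7, 50) - t = (-20 + 50) - 1*(-1800) = 30 + 1800 = 1830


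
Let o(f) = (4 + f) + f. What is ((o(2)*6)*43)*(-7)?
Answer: -14448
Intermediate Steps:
o(f) = 4 + 2*f
((o(2)*6)*43)*(-7) = (((4 + 2*2)*6)*43)*(-7) = (((4 + 4)*6)*43)*(-7) = ((8*6)*43)*(-7) = (48*43)*(-7) = 2064*(-7) = -14448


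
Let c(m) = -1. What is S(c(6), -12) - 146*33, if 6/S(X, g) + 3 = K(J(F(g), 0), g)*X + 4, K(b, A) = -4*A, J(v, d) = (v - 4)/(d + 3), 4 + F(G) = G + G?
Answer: -226452/47 ≈ -4818.1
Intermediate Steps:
F(G) = -4 + 2*G (F(G) = -4 + (G + G) = -4 + 2*G)
J(v, d) = (-4 + v)/(3 + d)
S(X, g) = 6/(1 - 4*X*g) (S(X, g) = 6/(-3 + ((-4*g)*X + 4)) = 6/(-3 + (-4*X*g + 4)) = 6/(-3 + (4 - 4*X*g)) = 6/(1 - 4*X*g))
S(c(6), -12) - 146*33 = 6/(1 - 4*(-1)*(-12)) - 146*33 = 6/(1 - 48) - 4818 = 6/(-47) - 4818 = 6*(-1/47) - 4818 = -6/47 - 4818 = -226452/47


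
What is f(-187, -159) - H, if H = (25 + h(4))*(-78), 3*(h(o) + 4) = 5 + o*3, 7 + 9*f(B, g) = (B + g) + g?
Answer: 18208/9 ≈ 2023.1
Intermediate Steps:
f(B, g) = -7/9 + B/9 + 2*g/9 (f(B, g) = -7/9 + ((B + g) + g)/9 = -7/9 + (B + 2*g)/9 = -7/9 + (B/9 + 2*g/9) = -7/9 + B/9 + 2*g/9)
h(o) = -7/3 + o (h(o) = -4 + (5 + o*3)/3 = -4 + (5 + 3*o)/3 = -4 + (5/3 + o) = -7/3 + o)
H = -2080 (H = (25 + (-7/3 + 4))*(-78) = (25 + 5/3)*(-78) = (80/3)*(-78) = -2080)
f(-187, -159) - H = (-7/9 + (1/9)*(-187) + (2/9)*(-159)) - 1*(-2080) = (-7/9 - 187/9 - 106/3) + 2080 = -512/9 + 2080 = 18208/9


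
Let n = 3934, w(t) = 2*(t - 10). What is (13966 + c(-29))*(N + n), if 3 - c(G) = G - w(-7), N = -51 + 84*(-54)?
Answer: -9118492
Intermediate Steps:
N = -4587 (N = -51 - 4536 = -4587)
w(t) = -20 + 2*t (w(t) = 2*(-10 + t) = -20 + 2*t)
c(G) = -31 - G (c(G) = 3 - (G - (-20 + 2*(-7))) = 3 - (G - (-20 - 14)) = 3 - (G - 1*(-34)) = 3 - (G + 34) = 3 - (34 + G) = 3 + (-34 - G) = -31 - G)
(13966 + c(-29))*(N + n) = (13966 + (-31 - 1*(-29)))*(-4587 + 3934) = (13966 + (-31 + 29))*(-653) = (13966 - 2)*(-653) = 13964*(-653) = -9118492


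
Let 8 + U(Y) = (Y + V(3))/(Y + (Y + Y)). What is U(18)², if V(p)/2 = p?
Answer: 4624/81 ≈ 57.086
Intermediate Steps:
V(p) = 2*p
U(Y) = -8 + (6 + Y)/(3*Y) (U(Y) = -8 + (Y + 2*3)/(Y + (Y + Y)) = -8 + (Y + 6)/(Y + 2*Y) = -8 + (6 + Y)/((3*Y)) = -8 + (6 + Y)*(1/(3*Y)) = -8 + (6 + Y)/(3*Y))
U(18)² = (-23/3 + 2/18)² = (-23/3 + 2*(1/18))² = (-23/3 + ⅑)² = (-68/9)² = 4624/81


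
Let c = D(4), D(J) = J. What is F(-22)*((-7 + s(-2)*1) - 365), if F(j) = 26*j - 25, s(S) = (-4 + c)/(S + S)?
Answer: 222084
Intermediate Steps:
c = 4
s(S) = 0 (s(S) = (-4 + 4)/(S + S) = 0/((2*S)) = 0*(1/(2*S)) = 0)
F(j) = -25 + 26*j
F(-22)*((-7 + s(-2)*1) - 365) = (-25 + 26*(-22))*((-7 + 0*1) - 365) = (-25 - 572)*((-7 + 0) - 365) = -597*(-7 - 365) = -597*(-372) = 222084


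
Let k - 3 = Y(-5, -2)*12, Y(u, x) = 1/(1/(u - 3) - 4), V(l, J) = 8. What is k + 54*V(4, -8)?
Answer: 4753/11 ≈ 432.09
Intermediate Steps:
Y(u, x) = 1/(-4 + 1/(-3 + u)) (Y(u, x) = 1/(1/(-3 + u) - 4) = 1/(-4 + 1/(-3 + u)))
k = 1/11 (k = 3 + ((3 - 1*(-5))/(-13 + 4*(-5)))*12 = 3 + ((3 + 5)/(-13 - 20))*12 = 3 + (8/(-33))*12 = 3 - 1/33*8*12 = 3 - 8/33*12 = 3 - 32/11 = 1/11 ≈ 0.090909)
k + 54*V(4, -8) = 1/11 + 54*8 = 1/11 + 432 = 4753/11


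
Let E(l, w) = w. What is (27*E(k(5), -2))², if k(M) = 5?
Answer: 2916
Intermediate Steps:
(27*E(k(5), -2))² = (27*(-2))² = (-54)² = 2916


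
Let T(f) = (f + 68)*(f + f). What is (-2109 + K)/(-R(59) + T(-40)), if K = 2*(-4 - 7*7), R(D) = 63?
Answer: 2215/2303 ≈ 0.96179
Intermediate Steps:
T(f) = 2*f*(68 + f) (T(f) = (68 + f)*(2*f) = 2*f*(68 + f))
K = -106 (K = 2*(-4 - 49) = 2*(-53) = -106)
(-2109 + K)/(-R(59) + T(-40)) = (-2109 - 106)/(-1*63 + 2*(-40)*(68 - 40)) = -2215/(-63 + 2*(-40)*28) = -2215/(-63 - 2240) = -2215/(-2303) = -2215*(-1/2303) = 2215/2303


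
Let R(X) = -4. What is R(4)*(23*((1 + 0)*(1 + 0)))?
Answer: -92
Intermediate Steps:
R(4)*(23*((1 + 0)*(1 + 0))) = -92*(1 + 0)*(1 + 0) = -92*1*1 = -92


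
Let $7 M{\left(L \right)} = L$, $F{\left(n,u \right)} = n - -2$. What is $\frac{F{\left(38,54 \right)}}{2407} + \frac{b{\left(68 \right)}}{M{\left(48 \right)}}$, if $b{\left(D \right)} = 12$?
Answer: $\frac{17009}{9628} \approx 1.7666$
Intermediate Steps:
$F{\left(n,u \right)} = 2 + n$ ($F{\left(n,u \right)} = n + 2 = 2 + n$)
$M{\left(L \right)} = \frac{L}{7}$
$\frac{F{\left(38,54 \right)}}{2407} + \frac{b{\left(68 \right)}}{M{\left(48 \right)}} = \frac{2 + 38}{2407} + \frac{12}{\frac{1}{7} \cdot 48} = 40 \cdot \frac{1}{2407} + \frac{12}{\frac{48}{7}} = \frac{40}{2407} + 12 \cdot \frac{7}{48} = \frac{40}{2407} + \frac{7}{4} = \frac{17009}{9628}$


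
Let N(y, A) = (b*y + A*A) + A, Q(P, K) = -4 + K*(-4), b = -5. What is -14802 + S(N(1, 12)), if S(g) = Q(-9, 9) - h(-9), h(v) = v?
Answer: -14833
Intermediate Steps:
Q(P, K) = -4 - 4*K
N(y, A) = A + A² - 5*y (N(y, A) = (-5*y + A*A) + A = (-5*y + A²) + A = (A² - 5*y) + A = A + A² - 5*y)
S(g) = -31 (S(g) = (-4 - 4*9) - 1*(-9) = (-4 - 36) + 9 = -40 + 9 = -31)
-14802 + S(N(1, 12)) = -14802 - 31 = -14833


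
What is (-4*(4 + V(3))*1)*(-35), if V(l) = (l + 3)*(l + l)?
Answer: 5600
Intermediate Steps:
V(l) = 2*l*(3 + l) (V(l) = (3 + l)*(2*l) = 2*l*(3 + l))
(-4*(4 + V(3))*1)*(-35) = (-4*(4 + 2*3*(3 + 3))*1)*(-35) = (-4*(4 + 2*3*6)*1)*(-35) = (-4*(4 + 36)*1)*(-35) = (-4*40*1)*(-35) = -160*1*(-35) = -160*(-35) = 5600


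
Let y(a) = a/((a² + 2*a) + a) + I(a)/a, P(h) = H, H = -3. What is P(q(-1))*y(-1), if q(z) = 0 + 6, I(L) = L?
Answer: -9/2 ≈ -4.5000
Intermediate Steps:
q(z) = 6
P(h) = -3
y(a) = 1 + a/(a² + 3*a) (y(a) = a/((a² + 2*a) + a) + a/a = a/(a² + 3*a) + 1 = 1 + a/(a² + 3*a))
P(q(-1))*y(-1) = -3*(4 - 1)/(3 - 1) = -3*3/2 = -9/2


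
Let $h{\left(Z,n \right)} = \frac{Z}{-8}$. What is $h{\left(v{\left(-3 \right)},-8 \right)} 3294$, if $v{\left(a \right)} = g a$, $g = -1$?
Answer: $- \frac{4941}{4} \approx -1235.3$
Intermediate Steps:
$v{\left(a \right)} = - a$
$h{\left(Z,n \right)} = - \frac{Z}{8}$ ($h{\left(Z,n \right)} = Z \left(- \frac{1}{8}\right) = - \frac{Z}{8}$)
$h{\left(v{\left(-3 \right)},-8 \right)} 3294 = - \frac{\left(-1\right) \left(-3\right)}{8} \cdot 3294 = \left(- \frac{1}{8}\right) 3 \cdot 3294 = \left(- \frac{3}{8}\right) 3294 = - \frac{4941}{4}$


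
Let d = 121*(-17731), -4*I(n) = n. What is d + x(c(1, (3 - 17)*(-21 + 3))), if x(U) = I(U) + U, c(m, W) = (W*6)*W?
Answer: -1859683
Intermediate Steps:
I(n) = -n/4
d = -2145451
c(m, W) = 6*W² (c(m, W) = (6*W)*W = 6*W²)
x(U) = 3*U/4 (x(U) = -U/4 + U = 3*U/4)
d + x(c(1, (3 - 17)*(-21 + 3))) = -2145451 + 3*(6*((3 - 17)*(-21 + 3))²)/4 = -2145451 + 3*(6*(-14*(-18))²)/4 = -2145451 + 3*(6*252²)/4 = -2145451 + 3*(6*63504)/4 = -2145451 + (¾)*381024 = -2145451 + 285768 = -1859683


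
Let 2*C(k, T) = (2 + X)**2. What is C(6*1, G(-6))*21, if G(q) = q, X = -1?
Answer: 21/2 ≈ 10.500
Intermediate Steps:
C(k, T) = 1/2 (C(k, T) = (2 - 1)**2/2 = (1/2)*1**2 = (1/2)*1 = 1/2)
C(6*1, G(-6))*21 = (1/2)*21 = 21/2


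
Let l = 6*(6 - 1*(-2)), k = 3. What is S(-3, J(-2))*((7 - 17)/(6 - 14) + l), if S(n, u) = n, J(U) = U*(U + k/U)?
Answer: -591/4 ≈ -147.75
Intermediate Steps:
J(U) = U*(U + 3/U)
l = 48 (l = 6*(6 + 2) = 6*8 = 48)
S(-3, J(-2))*((7 - 17)/(6 - 14) + l) = -3*((7 - 17)/(6 - 14) + 48) = -3*(-10/(-8) + 48) = -3*(-10*(-⅛) + 48) = -3*(5/4 + 48) = -3*197/4 = -591/4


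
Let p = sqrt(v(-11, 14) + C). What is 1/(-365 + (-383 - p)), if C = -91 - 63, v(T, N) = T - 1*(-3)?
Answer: I/(-748*I + 9*sqrt(2)) ≈ -0.0013365 + 2.2742e-5*I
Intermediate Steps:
v(T, N) = 3 + T (v(T, N) = T + 3 = 3 + T)
C = -154
p = 9*I*sqrt(2) (p = sqrt((3 - 11) - 154) = sqrt(-8 - 154) = sqrt(-162) = 9*I*sqrt(2) ≈ 12.728*I)
1/(-365 + (-383 - p)) = 1/(-365 + (-383 - 9*I*sqrt(2))) = 1/(-748 - 9*I*sqrt(2))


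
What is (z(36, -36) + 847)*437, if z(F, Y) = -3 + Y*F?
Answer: -197524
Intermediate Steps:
z(F, Y) = -3 + F*Y
(z(36, -36) + 847)*437 = ((-3 + 36*(-36)) + 847)*437 = ((-3 - 1296) + 847)*437 = (-1299 + 847)*437 = -452*437 = -197524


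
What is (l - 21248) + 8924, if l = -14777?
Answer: -27101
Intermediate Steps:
(l - 21248) + 8924 = (-14777 - 21248) + 8924 = -36025 + 8924 = -27101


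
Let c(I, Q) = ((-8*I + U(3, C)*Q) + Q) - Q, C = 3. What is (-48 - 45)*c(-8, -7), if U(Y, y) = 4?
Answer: -3348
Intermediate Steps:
c(I, Q) = -8*I + 4*Q (c(I, Q) = ((-8*I + 4*Q) + Q) - Q = (-8*I + 5*Q) - Q = -8*I + 4*Q)
(-48 - 45)*c(-8, -7) = (-48 - 45)*(-8*(-8) + 4*(-7)) = -93*(64 - 28) = -93*36 = -3348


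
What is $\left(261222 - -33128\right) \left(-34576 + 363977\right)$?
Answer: $96959184350$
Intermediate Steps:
$\left(261222 - -33128\right) \left(-34576 + 363977\right) = \left(261222 + 33128\right) 329401 = 294350 \cdot 329401 = 96959184350$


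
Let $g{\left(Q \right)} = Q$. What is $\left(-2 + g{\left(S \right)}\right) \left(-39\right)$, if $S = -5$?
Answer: $273$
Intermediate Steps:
$\left(-2 + g{\left(S \right)}\right) \left(-39\right) = \left(-2 - 5\right) \left(-39\right) = \left(-7\right) \left(-39\right) = 273$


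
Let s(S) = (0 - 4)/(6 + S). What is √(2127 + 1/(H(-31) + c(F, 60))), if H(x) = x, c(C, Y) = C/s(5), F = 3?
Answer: 7*√1069955/157 ≈ 46.119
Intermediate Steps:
s(S) = -4/(6 + S)
c(C, Y) = -11*C/4 (c(C, Y) = C/((-4/(6 + 5))) = C/((-4/11)) = C/((-4*1/11)) = C/(-4/11) = C*(-11/4) = -11*C/4)
√(2127 + 1/(H(-31) + c(F, 60))) = √(2127 + 1/(-31 - 11/4*3)) = √(2127 + 1/(-31 - 33/4)) = √(2127 + 1/(-157/4)) = √(2127 - 4/157) = √(333935/157) = 7*√1069955/157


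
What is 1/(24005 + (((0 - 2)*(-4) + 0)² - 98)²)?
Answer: 1/25161 ≈ 3.9744e-5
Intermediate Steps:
1/(24005 + (((0 - 2)*(-4) + 0)² - 98)²) = 1/(24005 + ((-2*(-4) + 0)² - 98)²) = 1/(24005 + ((8 + 0)² - 98)²) = 1/(24005 + (8² - 98)²) = 1/(24005 + (64 - 98)²) = 1/(24005 + (-34)²) = 1/(24005 + 1156) = 1/25161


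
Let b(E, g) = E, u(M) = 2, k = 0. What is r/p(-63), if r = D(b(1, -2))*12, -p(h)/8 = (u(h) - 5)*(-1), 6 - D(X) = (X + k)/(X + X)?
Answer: -11/4 ≈ -2.7500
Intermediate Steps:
D(X) = 11/2 (D(X) = 6 - (X + 0)/(X + X) = 6 - X/(2*X) = 6 - X*1/(2*X) = 6 - 1*1/2 = 6 - 1/2 = 11/2)
p(h) = -24 (p(h) = -8*(2 - 5)*(-1) = -(-24)*(-1) = -8*3 = -24)
r = 66 (r = (11/2)*12 = 66)
r/p(-63) = 66/(-24) = -1/24*66 = -11/4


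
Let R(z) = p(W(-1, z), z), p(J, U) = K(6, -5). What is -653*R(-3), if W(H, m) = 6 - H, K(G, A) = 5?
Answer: -3265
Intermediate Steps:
p(J, U) = 5
R(z) = 5
-653*R(-3) = -653*5 = -3265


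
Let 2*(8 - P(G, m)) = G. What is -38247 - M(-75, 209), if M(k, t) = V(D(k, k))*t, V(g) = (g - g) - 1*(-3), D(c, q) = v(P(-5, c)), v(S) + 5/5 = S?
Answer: -38874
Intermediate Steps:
P(G, m) = 8 - G/2
v(S) = -1 + S
D(c, q) = 19/2 (D(c, q) = -1 + (8 - 1/2*(-5)) = -1 + (8 + 5/2) = -1 + 21/2 = 19/2)
V(g) = 3 (V(g) = 0 + 3 = 3)
M(k, t) = 3*t
-38247 - M(-75, 209) = -38247 - 3*209 = -38247 - 1*627 = -38247 - 627 = -38874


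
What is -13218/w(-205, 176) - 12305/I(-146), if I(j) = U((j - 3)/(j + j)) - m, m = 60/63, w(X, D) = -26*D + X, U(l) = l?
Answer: 360782651058/12961291 ≈ 27835.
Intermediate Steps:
w(X, D) = X - 26*D
m = 20/21 (m = 60*(1/63) = 20/21 ≈ 0.95238)
I(j) = -20/21 + (-3 + j)/(2*j) (I(j) = (j - 3)/(j + j) - 1*20/21 = (-3 + j)/((2*j)) - 20/21 = (-3 + j)*(1/(2*j)) - 20/21 = (-3 + j)/(2*j) - 20/21 = -20/21 + (-3 + j)/(2*j))
-13218/w(-205, 176) - 12305/I(-146) = -13218/(-205 - 26*176) - 12305*(-6132/(-63 - 19*(-146))) = -13218/(-205 - 4576) - 12305*(-6132/(-63 + 2774)) = -13218/(-4781) - 12305/((1/42)*(-1/146)*2711) = -13218*(-1/4781) - 12305/(-2711/6132) = 13218/4781 - 12305*(-6132/2711) = 13218/4781 + 75454260/2711 = 360782651058/12961291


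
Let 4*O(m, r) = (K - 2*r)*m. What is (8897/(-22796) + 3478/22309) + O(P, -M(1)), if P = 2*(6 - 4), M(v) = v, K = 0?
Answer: 21900323/12403804 ≈ 1.7656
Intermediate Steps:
P = 4 (P = 2*2 = 4)
O(m, r) = -m*r/2 (O(m, r) = ((0 - 2*r)*m)/4 = ((-2*r)*m)/4 = (-2*m*r)/4 = -m*r/2)
(8897/(-22796) + 3478/22309) + O(P, -M(1)) = (8897/(-22796) + 3478/22309) - ½*4*(-1*1) = (8897*(-1/22796) + 3478*(1/22309)) - ½*4*(-1) = (-217/556 + 3478/22309) + 2 = -2907285/12403804 + 2 = 21900323/12403804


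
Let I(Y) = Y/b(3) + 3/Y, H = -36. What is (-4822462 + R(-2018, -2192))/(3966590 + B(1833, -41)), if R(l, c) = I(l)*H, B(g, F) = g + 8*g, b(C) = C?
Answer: -4841430160/4018934783 ≈ -1.2047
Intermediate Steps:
I(Y) = 3/Y + Y/3 (I(Y) = Y/3 + 3/Y = 3/Y + Y/3)
B(g, F) = 9*g
R(l, c) = -108/l - 12*l (R(l, c) = (3/l + l/3)*(-36) = -108/l - 12*l)
(-4822462 + R(-2018, -2192))/(3966590 + B(1833, -41)) = (-4822462 + (-108/(-2018) - 12*(-2018)))/(3966590 + 9*1833) = (-4822462 + (-108*(-1/2018) + 24216))/(3966590 + 16497) = (-4822462 + (54/1009 + 24216))/3983087 = (-4822462 + 24433998/1009)*(1/3983087) = -4841430160/1009*1/3983087 = -4841430160/4018934783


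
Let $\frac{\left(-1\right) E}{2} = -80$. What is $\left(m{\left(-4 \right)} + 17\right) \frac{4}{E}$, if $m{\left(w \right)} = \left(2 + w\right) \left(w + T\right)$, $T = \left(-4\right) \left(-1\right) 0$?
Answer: $\frac{5}{8} \approx 0.625$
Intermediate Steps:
$E = 160$ ($E = \left(-2\right) \left(-80\right) = 160$)
$T = 0$ ($T = 4 \cdot 0 = 0$)
$m{\left(w \right)} = w \left(2 + w\right)$ ($m{\left(w \right)} = \left(2 + w\right) \left(w + 0\right) = \left(2 + w\right) w = w \left(2 + w\right)$)
$\left(m{\left(-4 \right)} + 17\right) \frac{4}{E} = \left(- 4 \left(2 - 4\right) + 17\right) \frac{4}{160} = \left(\left(-4\right) \left(-2\right) + 17\right) 4 \cdot \frac{1}{160} = \left(8 + 17\right) \frac{1}{40} = 25 \cdot \frac{1}{40} = \frac{5}{8}$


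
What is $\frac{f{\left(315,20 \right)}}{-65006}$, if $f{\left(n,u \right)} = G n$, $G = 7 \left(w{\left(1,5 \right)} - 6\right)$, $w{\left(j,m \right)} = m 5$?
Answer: $- \frac{41895}{65006} \approx -0.64448$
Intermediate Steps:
$w{\left(j,m \right)} = 5 m$
$G = 133$ ($G = 7 \left(5 \cdot 5 - 6\right) = 7 \left(25 - 6\right) = 7 \cdot 19 = 133$)
$f{\left(n,u \right)} = 133 n$
$\frac{f{\left(315,20 \right)}}{-65006} = \frac{133 \cdot 315}{-65006} = 41895 \left(- \frac{1}{65006}\right) = - \frac{41895}{65006}$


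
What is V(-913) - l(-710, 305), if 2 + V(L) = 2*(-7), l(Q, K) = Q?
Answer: 694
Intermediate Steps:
V(L) = -16 (V(L) = -2 + 2*(-7) = -2 - 14 = -16)
V(-913) - l(-710, 305) = -16 - 1*(-710) = -16 + 710 = 694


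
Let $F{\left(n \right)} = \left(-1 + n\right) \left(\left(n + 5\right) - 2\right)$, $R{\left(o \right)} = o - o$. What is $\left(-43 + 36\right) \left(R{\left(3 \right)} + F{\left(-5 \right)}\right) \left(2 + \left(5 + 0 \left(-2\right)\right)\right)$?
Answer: $-588$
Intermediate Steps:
$R{\left(o \right)} = 0$
$F{\left(n \right)} = \left(-1 + n\right) \left(3 + n\right)$ ($F{\left(n \right)} = \left(-1 + n\right) \left(\left(5 + n\right) - 2\right) = \left(-1 + n\right) \left(3 + n\right)$)
$\left(-43 + 36\right) \left(R{\left(3 \right)} + F{\left(-5 \right)}\right) \left(2 + \left(5 + 0 \left(-2\right)\right)\right) = \left(-43 + 36\right) \left(0 + \left(-3 + \left(-5\right)^{2} + 2 \left(-5\right)\right)\right) \left(2 + \left(5 + 0 \left(-2\right)\right)\right) = - 7 \left(0 - -12\right) \left(2 + \left(5 + 0\right)\right) = - 7 \left(0 + 12\right) \left(2 + 5\right) = - 7 \cdot 12 \cdot 7 = \left(-7\right) 84 = -588$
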